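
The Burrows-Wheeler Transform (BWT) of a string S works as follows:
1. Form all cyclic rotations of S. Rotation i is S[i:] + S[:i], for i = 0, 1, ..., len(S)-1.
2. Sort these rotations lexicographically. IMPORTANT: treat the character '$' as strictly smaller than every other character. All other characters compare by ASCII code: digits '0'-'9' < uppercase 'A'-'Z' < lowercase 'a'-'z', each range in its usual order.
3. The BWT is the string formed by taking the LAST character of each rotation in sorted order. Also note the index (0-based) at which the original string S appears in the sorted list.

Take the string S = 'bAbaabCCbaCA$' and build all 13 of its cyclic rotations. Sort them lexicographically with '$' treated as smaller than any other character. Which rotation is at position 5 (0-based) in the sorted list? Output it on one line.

Answer: CbaCA$bAbaabC

Derivation:
All 13 rotations (rotation i = S[i:]+S[:i]):
  rot[0] = bAbaabCCbaCA$
  rot[1] = AbaabCCbaCA$b
  rot[2] = baabCCbaCA$bA
  rot[3] = aabCCbaCA$bAb
  rot[4] = abCCbaCA$bAba
  rot[5] = bCCbaCA$bAbaa
  rot[6] = CCbaCA$bAbaab
  rot[7] = CbaCA$bAbaabC
  rot[8] = baCA$bAbaabCC
  rot[9] = aCA$bAbaabCCb
  rot[10] = CA$bAbaabCCba
  rot[11] = A$bAbaabCCbaC
  rot[12] = $bAbaabCCbaCA
Sorted (with $ < everything):
  sorted[0] = $bAbaabCCbaCA
  sorted[1] = A$bAbaabCCbaC
  sorted[2] = AbaabCCbaCA$b
  sorted[3] = CA$bAbaabCCba
  sorted[4] = CCbaCA$bAbaab
  sorted[5] = CbaCA$bAbaabC
  sorted[6] = aCA$bAbaabCCb
  sorted[7] = aabCCbaCA$bAb
  sorted[8] = abCCbaCA$bAba
  sorted[9] = bAbaabCCbaCA$
  sorted[10] = bCCbaCA$bAbaa
  sorted[11] = baCA$bAbaabCC
  sorted[12] = baabCCbaCA$bA
sorted[5] = CbaCA$bAbaabC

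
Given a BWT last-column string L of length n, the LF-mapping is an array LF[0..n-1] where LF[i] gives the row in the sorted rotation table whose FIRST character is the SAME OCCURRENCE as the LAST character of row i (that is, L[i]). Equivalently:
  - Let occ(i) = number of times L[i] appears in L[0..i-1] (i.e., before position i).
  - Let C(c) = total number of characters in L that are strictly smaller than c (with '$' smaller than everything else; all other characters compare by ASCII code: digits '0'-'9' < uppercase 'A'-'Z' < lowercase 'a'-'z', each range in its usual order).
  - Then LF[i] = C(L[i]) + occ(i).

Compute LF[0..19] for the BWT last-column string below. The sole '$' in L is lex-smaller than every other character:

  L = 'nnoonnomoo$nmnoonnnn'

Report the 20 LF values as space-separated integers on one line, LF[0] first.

Answer: 3 4 13 14 5 6 15 1 16 17 0 7 2 8 18 19 9 10 11 12

Derivation:
Char counts: '$':1, 'm':2, 'n':10, 'o':7
C (first-col start): C('$')=0, C('m')=1, C('n')=3, C('o')=13
L[0]='n': occ=0, LF[0]=C('n')+0=3+0=3
L[1]='n': occ=1, LF[1]=C('n')+1=3+1=4
L[2]='o': occ=0, LF[2]=C('o')+0=13+0=13
L[3]='o': occ=1, LF[3]=C('o')+1=13+1=14
L[4]='n': occ=2, LF[4]=C('n')+2=3+2=5
L[5]='n': occ=3, LF[5]=C('n')+3=3+3=6
L[6]='o': occ=2, LF[6]=C('o')+2=13+2=15
L[7]='m': occ=0, LF[7]=C('m')+0=1+0=1
L[8]='o': occ=3, LF[8]=C('o')+3=13+3=16
L[9]='o': occ=4, LF[9]=C('o')+4=13+4=17
L[10]='$': occ=0, LF[10]=C('$')+0=0+0=0
L[11]='n': occ=4, LF[11]=C('n')+4=3+4=7
L[12]='m': occ=1, LF[12]=C('m')+1=1+1=2
L[13]='n': occ=5, LF[13]=C('n')+5=3+5=8
L[14]='o': occ=5, LF[14]=C('o')+5=13+5=18
L[15]='o': occ=6, LF[15]=C('o')+6=13+6=19
L[16]='n': occ=6, LF[16]=C('n')+6=3+6=9
L[17]='n': occ=7, LF[17]=C('n')+7=3+7=10
L[18]='n': occ=8, LF[18]=C('n')+8=3+8=11
L[19]='n': occ=9, LF[19]=C('n')+9=3+9=12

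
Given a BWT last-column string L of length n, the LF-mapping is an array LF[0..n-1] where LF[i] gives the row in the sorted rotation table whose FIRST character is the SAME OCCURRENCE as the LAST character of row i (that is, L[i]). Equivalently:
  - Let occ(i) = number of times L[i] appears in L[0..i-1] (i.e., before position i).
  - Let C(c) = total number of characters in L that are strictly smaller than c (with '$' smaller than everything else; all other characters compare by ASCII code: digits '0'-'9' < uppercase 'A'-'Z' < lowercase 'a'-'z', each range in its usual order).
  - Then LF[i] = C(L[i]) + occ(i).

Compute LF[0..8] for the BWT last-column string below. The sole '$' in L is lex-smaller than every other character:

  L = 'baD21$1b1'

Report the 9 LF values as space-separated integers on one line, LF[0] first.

Char counts: '$':1, '1':3, '2':1, 'D':1, 'a':1, 'b':2
C (first-col start): C('$')=0, C('1')=1, C('2')=4, C('D')=5, C('a')=6, C('b')=7
L[0]='b': occ=0, LF[0]=C('b')+0=7+0=7
L[1]='a': occ=0, LF[1]=C('a')+0=6+0=6
L[2]='D': occ=0, LF[2]=C('D')+0=5+0=5
L[3]='2': occ=0, LF[3]=C('2')+0=4+0=4
L[4]='1': occ=0, LF[4]=C('1')+0=1+0=1
L[5]='$': occ=0, LF[5]=C('$')+0=0+0=0
L[6]='1': occ=1, LF[6]=C('1')+1=1+1=2
L[7]='b': occ=1, LF[7]=C('b')+1=7+1=8
L[8]='1': occ=2, LF[8]=C('1')+2=1+2=3

Answer: 7 6 5 4 1 0 2 8 3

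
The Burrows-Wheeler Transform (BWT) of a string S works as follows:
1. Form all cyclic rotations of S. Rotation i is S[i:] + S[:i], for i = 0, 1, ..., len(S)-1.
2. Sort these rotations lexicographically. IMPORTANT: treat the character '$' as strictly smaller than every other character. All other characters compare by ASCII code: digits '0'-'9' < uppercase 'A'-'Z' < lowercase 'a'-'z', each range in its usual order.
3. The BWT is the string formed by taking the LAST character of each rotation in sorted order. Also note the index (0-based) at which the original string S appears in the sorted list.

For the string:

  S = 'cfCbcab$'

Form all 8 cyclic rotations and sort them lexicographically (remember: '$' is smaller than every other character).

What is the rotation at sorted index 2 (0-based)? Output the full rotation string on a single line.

All 8 rotations (rotation i = S[i:]+S[:i]):
  rot[0] = cfCbcab$
  rot[1] = fCbcab$c
  rot[2] = Cbcab$cf
  rot[3] = bcab$cfC
  rot[4] = cab$cfCb
  rot[5] = ab$cfCbc
  rot[6] = b$cfCbca
  rot[7] = $cfCbcab
Sorted (with $ < everything):
  sorted[0] = $cfCbcab
  sorted[1] = Cbcab$cf
  sorted[2] = ab$cfCbc
  sorted[3] = b$cfCbca
  sorted[4] = bcab$cfC
  sorted[5] = cab$cfCb
  sorted[6] = cfCbcab$
  sorted[7] = fCbcab$c
sorted[2] = ab$cfCbc

Answer: ab$cfCbc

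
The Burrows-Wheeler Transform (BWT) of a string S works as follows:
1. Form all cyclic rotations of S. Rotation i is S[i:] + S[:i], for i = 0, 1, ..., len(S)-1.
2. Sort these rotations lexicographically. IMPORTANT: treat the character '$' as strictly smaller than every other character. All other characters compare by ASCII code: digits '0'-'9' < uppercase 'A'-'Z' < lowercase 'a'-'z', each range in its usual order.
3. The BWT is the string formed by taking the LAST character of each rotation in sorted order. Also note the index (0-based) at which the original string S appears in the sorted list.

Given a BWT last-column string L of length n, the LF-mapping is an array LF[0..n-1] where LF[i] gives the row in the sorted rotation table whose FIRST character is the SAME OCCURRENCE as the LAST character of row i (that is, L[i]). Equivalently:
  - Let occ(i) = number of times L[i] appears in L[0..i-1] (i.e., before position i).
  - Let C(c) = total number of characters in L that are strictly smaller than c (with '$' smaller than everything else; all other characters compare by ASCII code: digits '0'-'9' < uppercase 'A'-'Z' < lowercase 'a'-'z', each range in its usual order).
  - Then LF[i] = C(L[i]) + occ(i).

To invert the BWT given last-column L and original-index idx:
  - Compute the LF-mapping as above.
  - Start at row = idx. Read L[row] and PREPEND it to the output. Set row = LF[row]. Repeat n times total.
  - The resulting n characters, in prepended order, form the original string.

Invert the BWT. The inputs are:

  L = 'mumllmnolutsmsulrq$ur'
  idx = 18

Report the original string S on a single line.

LF mapping: 5 17 6 1 2 7 9 10 3 18 16 14 8 15 19 4 12 11 0 20 13
Walk LF starting at row 18, prepending L[row]:
  step 1: row=18, L[18]='$', prepend. Next row=LF[18]=0
  step 2: row=0, L[0]='m', prepend. Next row=LF[0]=5
  step 3: row=5, L[5]='m', prepend. Next row=LF[5]=7
  step 4: row=7, L[7]='o', prepend. Next row=LF[7]=10
  step 5: row=10, L[10]='t', prepend. Next row=LF[10]=16
  step 6: row=16, L[16]='r', prepend. Next row=LF[16]=12
  step 7: row=12, L[12]='m', prepend. Next row=LF[12]=8
  step 8: row=8, L[8]='l', prepend. Next row=LF[8]=3
  step 9: row=3, L[3]='l', prepend. Next row=LF[3]=1
  step 10: row=1, L[1]='u', prepend. Next row=LF[1]=17
  step 11: row=17, L[17]='q', prepend. Next row=LF[17]=11
  step 12: row=11, L[11]='s', prepend. Next row=LF[11]=14
  step 13: row=14, L[14]='u', prepend. Next row=LF[14]=19
  step 14: row=19, L[19]='u', prepend. Next row=LF[19]=20
  step 15: row=20, L[20]='r', prepend. Next row=LF[20]=13
  step 16: row=13, L[13]='s', prepend. Next row=LF[13]=15
  step 17: row=15, L[15]='l', prepend. Next row=LF[15]=4
  step 18: row=4, L[4]='l', prepend. Next row=LF[4]=2
  step 19: row=2, L[2]='m', prepend. Next row=LF[2]=6
  step 20: row=6, L[6]='n', prepend. Next row=LF[6]=9
  step 21: row=9, L[9]='u', prepend. Next row=LF[9]=18
Reversed output: unmllsruusqullmrtomm$

Answer: unmllsruusqullmrtomm$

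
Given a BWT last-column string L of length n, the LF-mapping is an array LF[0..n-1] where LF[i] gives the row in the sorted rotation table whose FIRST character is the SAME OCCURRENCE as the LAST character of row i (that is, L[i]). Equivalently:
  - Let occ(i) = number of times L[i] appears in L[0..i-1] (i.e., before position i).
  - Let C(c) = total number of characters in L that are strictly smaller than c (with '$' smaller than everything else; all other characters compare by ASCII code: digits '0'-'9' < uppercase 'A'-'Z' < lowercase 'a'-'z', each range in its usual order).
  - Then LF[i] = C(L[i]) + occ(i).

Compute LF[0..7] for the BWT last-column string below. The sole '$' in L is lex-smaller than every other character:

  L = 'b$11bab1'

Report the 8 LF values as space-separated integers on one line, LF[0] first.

Answer: 5 0 1 2 6 4 7 3

Derivation:
Char counts: '$':1, '1':3, 'a':1, 'b':3
C (first-col start): C('$')=0, C('1')=1, C('a')=4, C('b')=5
L[0]='b': occ=0, LF[0]=C('b')+0=5+0=5
L[1]='$': occ=0, LF[1]=C('$')+0=0+0=0
L[2]='1': occ=0, LF[2]=C('1')+0=1+0=1
L[3]='1': occ=1, LF[3]=C('1')+1=1+1=2
L[4]='b': occ=1, LF[4]=C('b')+1=5+1=6
L[5]='a': occ=0, LF[5]=C('a')+0=4+0=4
L[6]='b': occ=2, LF[6]=C('b')+2=5+2=7
L[7]='1': occ=2, LF[7]=C('1')+2=1+2=3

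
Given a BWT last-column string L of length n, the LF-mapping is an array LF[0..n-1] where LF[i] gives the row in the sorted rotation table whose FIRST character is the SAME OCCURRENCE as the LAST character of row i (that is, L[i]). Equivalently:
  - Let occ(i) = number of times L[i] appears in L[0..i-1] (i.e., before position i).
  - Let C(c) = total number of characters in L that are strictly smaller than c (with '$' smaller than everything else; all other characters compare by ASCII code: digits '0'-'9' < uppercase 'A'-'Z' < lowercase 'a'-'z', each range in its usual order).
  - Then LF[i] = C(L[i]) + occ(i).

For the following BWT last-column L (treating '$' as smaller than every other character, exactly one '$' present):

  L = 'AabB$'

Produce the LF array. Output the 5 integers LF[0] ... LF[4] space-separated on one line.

Char counts: '$':1, 'A':1, 'B':1, 'a':1, 'b':1
C (first-col start): C('$')=0, C('A')=1, C('B')=2, C('a')=3, C('b')=4
L[0]='A': occ=0, LF[0]=C('A')+0=1+0=1
L[1]='a': occ=0, LF[1]=C('a')+0=3+0=3
L[2]='b': occ=0, LF[2]=C('b')+0=4+0=4
L[3]='B': occ=0, LF[3]=C('B')+0=2+0=2
L[4]='$': occ=0, LF[4]=C('$')+0=0+0=0

Answer: 1 3 4 2 0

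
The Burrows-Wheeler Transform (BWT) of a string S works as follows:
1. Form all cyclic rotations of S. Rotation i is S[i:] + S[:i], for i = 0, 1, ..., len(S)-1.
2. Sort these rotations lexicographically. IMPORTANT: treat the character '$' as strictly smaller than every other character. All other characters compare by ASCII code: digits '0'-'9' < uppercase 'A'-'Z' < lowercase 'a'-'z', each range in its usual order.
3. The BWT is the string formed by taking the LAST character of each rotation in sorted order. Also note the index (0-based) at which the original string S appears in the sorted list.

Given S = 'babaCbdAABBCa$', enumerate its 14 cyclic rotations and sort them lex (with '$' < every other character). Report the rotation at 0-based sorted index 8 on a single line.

All 14 rotations (rotation i = S[i:]+S[:i]):
  rot[0] = babaCbdAABBCa$
  rot[1] = abaCbdAABBCa$b
  rot[2] = baCbdAABBCa$ba
  rot[3] = aCbdAABBCa$bab
  rot[4] = CbdAABBCa$baba
  rot[5] = bdAABBCa$babaC
  rot[6] = dAABBCa$babaCb
  rot[7] = AABBCa$babaCbd
  rot[8] = ABBCa$babaCbdA
  rot[9] = BBCa$babaCbdAA
  rot[10] = BCa$babaCbdAAB
  rot[11] = Ca$babaCbdAABB
  rot[12] = a$babaCbdAABBC
  rot[13] = $babaCbdAABBCa
Sorted (with $ < everything):
  sorted[0] = $babaCbdAABBCa
  sorted[1] = AABBCa$babaCbd
  sorted[2] = ABBCa$babaCbdA
  sorted[3] = BBCa$babaCbdAA
  sorted[4] = BCa$babaCbdAAB
  sorted[5] = Ca$babaCbdAABB
  sorted[6] = CbdAABBCa$baba
  sorted[7] = a$babaCbdAABBC
  sorted[8] = aCbdAABBCa$bab
  sorted[9] = abaCbdAABBCa$b
  sorted[10] = baCbdAABBCa$ba
  sorted[11] = babaCbdAABBCa$
  sorted[12] = bdAABBCa$babaC
  sorted[13] = dAABBCa$babaCb
sorted[8] = aCbdAABBCa$bab

Answer: aCbdAABBCa$bab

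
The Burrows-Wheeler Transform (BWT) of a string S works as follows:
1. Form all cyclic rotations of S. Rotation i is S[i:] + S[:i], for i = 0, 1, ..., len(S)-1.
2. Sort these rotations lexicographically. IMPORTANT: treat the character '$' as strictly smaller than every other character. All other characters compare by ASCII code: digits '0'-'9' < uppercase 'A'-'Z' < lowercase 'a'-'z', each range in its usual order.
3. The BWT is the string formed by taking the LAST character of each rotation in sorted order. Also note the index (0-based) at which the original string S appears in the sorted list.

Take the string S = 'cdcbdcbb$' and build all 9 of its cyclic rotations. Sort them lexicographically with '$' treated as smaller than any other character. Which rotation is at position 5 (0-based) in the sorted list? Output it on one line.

Answer: cbdcbb$cd

Derivation:
All 9 rotations (rotation i = S[i:]+S[:i]):
  rot[0] = cdcbdcbb$
  rot[1] = dcbdcbb$c
  rot[2] = cbdcbb$cd
  rot[3] = bdcbb$cdc
  rot[4] = dcbb$cdcb
  rot[5] = cbb$cdcbd
  rot[6] = bb$cdcbdc
  rot[7] = b$cdcbdcb
  rot[8] = $cdcbdcbb
Sorted (with $ < everything):
  sorted[0] = $cdcbdcbb
  sorted[1] = b$cdcbdcb
  sorted[2] = bb$cdcbdc
  sorted[3] = bdcbb$cdc
  sorted[4] = cbb$cdcbd
  sorted[5] = cbdcbb$cd
  sorted[6] = cdcbdcbb$
  sorted[7] = dcbb$cdcb
  sorted[8] = dcbdcbb$c
sorted[5] = cbdcbb$cd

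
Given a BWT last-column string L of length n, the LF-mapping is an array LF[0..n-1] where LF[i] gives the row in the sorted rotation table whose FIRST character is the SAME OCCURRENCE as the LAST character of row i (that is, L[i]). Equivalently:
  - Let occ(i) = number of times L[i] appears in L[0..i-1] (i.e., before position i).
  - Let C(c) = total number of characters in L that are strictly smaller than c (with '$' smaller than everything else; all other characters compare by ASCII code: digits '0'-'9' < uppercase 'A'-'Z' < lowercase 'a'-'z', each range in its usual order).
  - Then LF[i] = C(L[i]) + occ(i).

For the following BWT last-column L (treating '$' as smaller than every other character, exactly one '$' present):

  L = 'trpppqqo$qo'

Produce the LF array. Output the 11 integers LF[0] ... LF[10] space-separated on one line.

Char counts: '$':1, 'o':2, 'p':3, 'q':3, 'r':1, 't':1
C (first-col start): C('$')=0, C('o')=1, C('p')=3, C('q')=6, C('r')=9, C('t')=10
L[0]='t': occ=0, LF[0]=C('t')+0=10+0=10
L[1]='r': occ=0, LF[1]=C('r')+0=9+0=9
L[2]='p': occ=0, LF[2]=C('p')+0=3+0=3
L[3]='p': occ=1, LF[3]=C('p')+1=3+1=4
L[4]='p': occ=2, LF[4]=C('p')+2=3+2=5
L[5]='q': occ=0, LF[5]=C('q')+0=6+0=6
L[6]='q': occ=1, LF[6]=C('q')+1=6+1=7
L[7]='o': occ=0, LF[7]=C('o')+0=1+0=1
L[8]='$': occ=0, LF[8]=C('$')+0=0+0=0
L[9]='q': occ=2, LF[9]=C('q')+2=6+2=8
L[10]='o': occ=1, LF[10]=C('o')+1=1+1=2

Answer: 10 9 3 4 5 6 7 1 0 8 2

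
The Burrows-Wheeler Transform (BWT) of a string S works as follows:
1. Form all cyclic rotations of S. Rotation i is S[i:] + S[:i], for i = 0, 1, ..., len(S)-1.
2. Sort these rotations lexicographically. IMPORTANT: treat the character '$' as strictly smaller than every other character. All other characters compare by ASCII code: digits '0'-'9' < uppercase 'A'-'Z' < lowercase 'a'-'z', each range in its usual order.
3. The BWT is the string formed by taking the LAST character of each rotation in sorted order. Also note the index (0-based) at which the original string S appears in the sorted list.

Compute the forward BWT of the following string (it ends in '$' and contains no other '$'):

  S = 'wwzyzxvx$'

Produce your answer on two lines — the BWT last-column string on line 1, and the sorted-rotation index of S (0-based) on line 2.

All 9 rotations (rotation i = S[i:]+S[:i]):
  rot[0] = wwzyzxvx$
  rot[1] = wzyzxvx$w
  rot[2] = zyzxvx$ww
  rot[3] = yzxvx$wwz
  rot[4] = zxvx$wwzy
  rot[5] = xvx$wwzyz
  rot[6] = vx$wwzyzx
  rot[7] = x$wwzyzxv
  rot[8] = $wwzyzxvx
Sorted (with $ < everything):
  sorted[0] = $wwzyzxvx  (last char: 'x')
  sorted[1] = vx$wwzyzx  (last char: 'x')
  sorted[2] = wwzyzxvx$  (last char: '$')
  sorted[3] = wzyzxvx$w  (last char: 'w')
  sorted[4] = x$wwzyzxv  (last char: 'v')
  sorted[5] = xvx$wwzyz  (last char: 'z')
  sorted[6] = yzxvx$wwz  (last char: 'z')
  sorted[7] = zxvx$wwzy  (last char: 'y')
  sorted[8] = zyzxvx$ww  (last char: 'w')
Last column: xx$wvzzyw
Original string S is at sorted index 2

Answer: xx$wvzzyw
2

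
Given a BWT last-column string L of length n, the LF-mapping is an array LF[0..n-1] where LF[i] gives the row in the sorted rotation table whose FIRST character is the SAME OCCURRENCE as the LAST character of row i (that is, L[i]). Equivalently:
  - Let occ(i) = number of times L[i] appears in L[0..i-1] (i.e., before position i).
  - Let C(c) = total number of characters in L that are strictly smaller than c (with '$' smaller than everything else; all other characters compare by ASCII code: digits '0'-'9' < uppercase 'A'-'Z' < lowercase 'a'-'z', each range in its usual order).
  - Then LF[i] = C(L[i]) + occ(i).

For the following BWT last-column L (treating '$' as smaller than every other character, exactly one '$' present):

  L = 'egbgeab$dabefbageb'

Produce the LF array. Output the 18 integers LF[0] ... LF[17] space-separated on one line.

Char counts: '$':1, 'a':3, 'b':5, 'd':1, 'e':4, 'f':1, 'g':3
C (first-col start): C('$')=0, C('a')=1, C('b')=4, C('d')=9, C('e')=10, C('f')=14, C('g')=15
L[0]='e': occ=0, LF[0]=C('e')+0=10+0=10
L[1]='g': occ=0, LF[1]=C('g')+0=15+0=15
L[2]='b': occ=0, LF[2]=C('b')+0=4+0=4
L[3]='g': occ=1, LF[3]=C('g')+1=15+1=16
L[4]='e': occ=1, LF[4]=C('e')+1=10+1=11
L[5]='a': occ=0, LF[5]=C('a')+0=1+0=1
L[6]='b': occ=1, LF[6]=C('b')+1=4+1=5
L[7]='$': occ=0, LF[7]=C('$')+0=0+0=0
L[8]='d': occ=0, LF[8]=C('d')+0=9+0=9
L[9]='a': occ=1, LF[9]=C('a')+1=1+1=2
L[10]='b': occ=2, LF[10]=C('b')+2=4+2=6
L[11]='e': occ=2, LF[11]=C('e')+2=10+2=12
L[12]='f': occ=0, LF[12]=C('f')+0=14+0=14
L[13]='b': occ=3, LF[13]=C('b')+3=4+3=7
L[14]='a': occ=2, LF[14]=C('a')+2=1+2=3
L[15]='g': occ=2, LF[15]=C('g')+2=15+2=17
L[16]='e': occ=3, LF[16]=C('e')+3=10+3=13
L[17]='b': occ=4, LF[17]=C('b')+4=4+4=8

Answer: 10 15 4 16 11 1 5 0 9 2 6 12 14 7 3 17 13 8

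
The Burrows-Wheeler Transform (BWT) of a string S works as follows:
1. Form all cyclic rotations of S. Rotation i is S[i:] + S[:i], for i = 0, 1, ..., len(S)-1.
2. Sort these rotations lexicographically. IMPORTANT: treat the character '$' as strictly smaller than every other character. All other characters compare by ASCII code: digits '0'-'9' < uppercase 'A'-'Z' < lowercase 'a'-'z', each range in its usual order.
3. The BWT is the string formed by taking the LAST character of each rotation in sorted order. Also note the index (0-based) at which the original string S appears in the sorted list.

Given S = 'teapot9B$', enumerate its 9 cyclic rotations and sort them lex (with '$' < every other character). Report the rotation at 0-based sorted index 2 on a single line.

All 9 rotations (rotation i = S[i:]+S[:i]):
  rot[0] = teapot9B$
  rot[1] = eapot9B$t
  rot[2] = apot9B$te
  rot[3] = pot9B$tea
  rot[4] = ot9B$teap
  rot[5] = t9B$teapo
  rot[6] = 9B$teapot
  rot[7] = B$teapot9
  rot[8] = $teapot9B
Sorted (with $ < everything):
  sorted[0] = $teapot9B
  sorted[1] = 9B$teapot
  sorted[2] = B$teapot9
  sorted[3] = apot9B$te
  sorted[4] = eapot9B$t
  sorted[5] = ot9B$teap
  sorted[6] = pot9B$tea
  sorted[7] = t9B$teapo
  sorted[8] = teapot9B$
sorted[2] = B$teapot9

Answer: B$teapot9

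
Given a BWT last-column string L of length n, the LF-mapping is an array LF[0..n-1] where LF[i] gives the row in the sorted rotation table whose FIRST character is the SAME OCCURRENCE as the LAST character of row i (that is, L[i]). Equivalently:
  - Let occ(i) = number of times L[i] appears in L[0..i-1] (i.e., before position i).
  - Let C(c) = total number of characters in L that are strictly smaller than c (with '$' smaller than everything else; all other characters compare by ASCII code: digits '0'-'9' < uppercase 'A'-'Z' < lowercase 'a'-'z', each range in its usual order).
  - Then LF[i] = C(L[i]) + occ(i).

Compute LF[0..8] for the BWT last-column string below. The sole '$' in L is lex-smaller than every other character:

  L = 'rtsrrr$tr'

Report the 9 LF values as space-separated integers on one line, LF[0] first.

Answer: 1 7 6 2 3 4 0 8 5

Derivation:
Char counts: '$':1, 'r':5, 's':1, 't':2
C (first-col start): C('$')=0, C('r')=1, C('s')=6, C('t')=7
L[0]='r': occ=0, LF[0]=C('r')+0=1+0=1
L[1]='t': occ=0, LF[1]=C('t')+0=7+0=7
L[2]='s': occ=0, LF[2]=C('s')+0=6+0=6
L[3]='r': occ=1, LF[3]=C('r')+1=1+1=2
L[4]='r': occ=2, LF[4]=C('r')+2=1+2=3
L[5]='r': occ=3, LF[5]=C('r')+3=1+3=4
L[6]='$': occ=0, LF[6]=C('$')+0=0+0=0
L[7]='t': occ=1, LF[7]=C('t')+1=7+1=8
L[8]='r': occ=4, LF[8]=C('r')+4=1+4=5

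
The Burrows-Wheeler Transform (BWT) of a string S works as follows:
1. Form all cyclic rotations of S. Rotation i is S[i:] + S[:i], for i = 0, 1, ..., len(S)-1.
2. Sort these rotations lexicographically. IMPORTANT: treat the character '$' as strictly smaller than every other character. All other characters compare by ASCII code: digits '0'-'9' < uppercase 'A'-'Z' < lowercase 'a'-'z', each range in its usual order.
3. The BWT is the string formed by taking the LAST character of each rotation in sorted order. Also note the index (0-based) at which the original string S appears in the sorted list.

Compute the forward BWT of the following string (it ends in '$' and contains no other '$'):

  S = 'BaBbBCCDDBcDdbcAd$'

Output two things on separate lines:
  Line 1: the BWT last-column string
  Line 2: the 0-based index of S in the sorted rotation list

All 18 rotations (rotation i = S[i:]+S[:i]):
  rot[0] = BaBbBCCDDBcDdbcAd$
  rot[1] = aBbBCCDDBcDdbcAd$B
  rot[2] = BbBCCDDBcDdbcAd$Ba
  rot[3] = bBCCDDBcDdbcAd$BaB
  rot[4] = BCCDDBcDdbcAd$BaBb
  rot[5] = CCDDBcDdbcAd$BaBbB
  rot[6] = CDDBcDdbcAd$BaBbBC
  rot[7] = DDBcDdbcAd$BaBbBCC
  rot[8] = DBcDdbcAd$BaBbBCCD
  rot[9] = BcDdbcAd$BaBbBCCDD
  rot[10] = cDdbcAd$BaBbBCCDDB
  rot[11] = DdbcAd$BaBbBCCDDBc
  rot[12] = dbcAd$BaBbBCCDDBcD
  rot[13] = bcAd$BaBbBCCDDBcDd
  rot[14] = cAd$BaBbBCCDDBcDdb
  rot[15] = Ad$BaBbBCCDDBcDdbc
  rot[16] = d$BaBbBCCDDBcDdbcA
  rot[17] = $BaBbBCCDDBcDdbcAd
Sorted (with $ < everything):
  sorted[0] = $BaBbBCCDDBcDdbcAd  (last char: 'd')
  sorted[1] = Ad$BaBbBCCDDBcDdbc  (last char: 'c')
  sorted[2] = BCCDDBcDdbcAd$BaBb  (last char: 'b')
  sorted[3] = BaBbBCCDDBcDdbcAd$  (last char: '$')
  sorted[4] = BbBCCDDBcDdbcAd$Ba  (last char: 'a')
  sorted[5] = BcDdbcAd$BaBbBCCDD  (last char: 'D')
  sorted[6] = CCDDBcDdbcAd$BaBbB  (last char: 'B')
  sorted[7] = CDDBcDdbcAd$BaBbBC  (last char: 'C')
  sorted[8] = DBcDdbcAd$BaBbBCCD  (last char: 'D')
  sorted[9] = DDBcDdbcAd$BaBbBCC  (last char: 'C')
  sorted[10] = DdbcAd$BaBbBCCDDBc  (last char: 'c')
  sorted[11] = aBbBCCDDBcDdbcAd$B  (last char: 'B')
  sorted[12] = bBCCDDBcDdbcAd$BaB  (last char: 'B')
  sorted[13] = bcAd$BaBbBCCDDBcDd  (last char: 'd')
  sorted[14] = cAd$BaBbBCCDDBcDdb  (last char: 'b')
  sorted[15] = cDdbcAd$BaBbBCCDDB  (last char: 'B')
  sorted[16] = d$BaBbBCCDDBcDdbcA  (last char: 'A')
  sorted[17] = dbcAd$BaBbBCCDDBcD  (last char: 'D')
Last column: dcb$aDBCDCcBBdbBAD
Original string S is at sorted index 3

Answer: dcb$aDBCDCcBBdbBAD
3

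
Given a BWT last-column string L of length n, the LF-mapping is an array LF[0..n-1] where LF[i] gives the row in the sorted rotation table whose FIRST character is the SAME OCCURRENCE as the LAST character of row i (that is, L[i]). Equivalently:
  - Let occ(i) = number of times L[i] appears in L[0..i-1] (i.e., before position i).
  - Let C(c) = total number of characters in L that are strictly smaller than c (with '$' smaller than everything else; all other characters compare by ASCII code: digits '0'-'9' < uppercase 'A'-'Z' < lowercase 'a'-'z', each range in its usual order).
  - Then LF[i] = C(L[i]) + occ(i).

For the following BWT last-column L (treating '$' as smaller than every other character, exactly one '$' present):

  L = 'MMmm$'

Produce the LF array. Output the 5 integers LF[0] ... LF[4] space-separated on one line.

Char counts: '$':1, 'M':2, 'm':2
C (first-col start): C('$')=0, C('M')=1, C('m')=3
L[0]='M': occ=0, LF[0]=C('M')+0=1+0=1
L[1]='M': occ=1, LF[1]=C('M')+1=1+1=2
L[2]='m': occ=0, LF[2]=C('m')+0=3+0=3
L[3]='m': occ=1, LF[3]=C('m')+1=3+1=4
L[4]='$': occ=0, LF[4]=C('$')+0=0+0=0

Answer: 1 2 3 4 0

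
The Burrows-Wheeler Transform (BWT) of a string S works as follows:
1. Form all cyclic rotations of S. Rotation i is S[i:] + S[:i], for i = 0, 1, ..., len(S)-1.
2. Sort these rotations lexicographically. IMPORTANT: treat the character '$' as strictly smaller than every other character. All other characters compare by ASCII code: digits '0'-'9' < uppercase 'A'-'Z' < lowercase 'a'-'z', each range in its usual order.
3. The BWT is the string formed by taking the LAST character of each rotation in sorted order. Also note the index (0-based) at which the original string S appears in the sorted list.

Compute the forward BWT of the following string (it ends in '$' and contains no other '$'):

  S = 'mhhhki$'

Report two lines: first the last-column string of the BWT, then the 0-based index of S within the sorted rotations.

Answer: imhhkh$
6

Derivation:
All 7 rotations (rotation i = S[i:]+S[:i]):
  rot[0] = mhhhki$
  rot[1] = hhhki$m
  rot[2] = hhki$mh
  rot[3] = hki$mhh
  rot[4] = ki$mhhh
  rot[5] = i$mhhhk
  rot[6] = $mhhhki
Sorted (with $ < everything):
  sorted[0] = $mhhhki  (last char: 'i')
  sorted[1] = hhhki$m  (last char: 'm')
  sorted[2] = hhki$mh  (last char: 'h')
  sorted[3] = hki$mhh  (last char: 'h')
  sorted[4] = i$mhhhk  (last char: 'k')
  sorted[5] = ki$mhhh  (last char: 'h')
  sorted[6] = mhhhki$  (last char: '$')
Last column: imhhkh$
Original string S is at sorted index 6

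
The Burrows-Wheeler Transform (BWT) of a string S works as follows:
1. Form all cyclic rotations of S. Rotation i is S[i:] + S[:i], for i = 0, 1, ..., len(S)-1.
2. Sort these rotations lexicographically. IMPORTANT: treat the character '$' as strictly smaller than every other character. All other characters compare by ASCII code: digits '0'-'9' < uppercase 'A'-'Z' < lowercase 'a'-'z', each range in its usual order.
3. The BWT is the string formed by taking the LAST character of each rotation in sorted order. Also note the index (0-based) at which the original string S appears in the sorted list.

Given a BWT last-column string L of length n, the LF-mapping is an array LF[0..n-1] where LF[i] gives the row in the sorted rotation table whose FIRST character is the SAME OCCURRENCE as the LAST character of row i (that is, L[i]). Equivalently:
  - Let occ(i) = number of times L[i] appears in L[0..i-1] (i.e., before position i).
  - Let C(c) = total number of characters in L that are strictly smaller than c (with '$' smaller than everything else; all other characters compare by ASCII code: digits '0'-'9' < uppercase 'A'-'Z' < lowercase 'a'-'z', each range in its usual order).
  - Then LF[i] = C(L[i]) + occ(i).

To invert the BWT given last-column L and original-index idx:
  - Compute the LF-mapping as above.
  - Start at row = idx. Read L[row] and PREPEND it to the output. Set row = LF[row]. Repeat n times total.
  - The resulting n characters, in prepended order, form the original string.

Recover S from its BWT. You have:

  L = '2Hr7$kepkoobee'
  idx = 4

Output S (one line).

LF mapping: 1 3 13 2 0 8 5 12 9 10 11 4 6 7
Walk LF starting at row 4, prepending L[row]:
  step 1: row=4, L[4]='$', prepend. Next row=LF[4]=0
  step 2: row=0, L[0]='2', prepend. Next row=LF[0]=1
  step 3: row=1, L[1]='H', prepend. Next row=LF[1]=3
  step 4: row=3, L[3]='7', prepend. Next row=LF[3]=2
  step 5: row=2, L[2]='r', prepend. Next row=LF[2]=13
  step 6: row=13, L[13]='e', prepend. Next row=LF[13]=7
  step 7: row=7, L[7]='p', prepend. Next row=LF[7]=12
  step 8: row=12, L[12]='e', prepend. Next row=LF[12]=6
  step 9: row=6, L[6]='e', prepend. Next row=LF[6]=5
  step 10: row=5, L[5]='k', prepend. Next row=LF[5]=8
  step 11: row=8, L[8]='k', prepend. Next row=LF[8]=9
  step 12: row=9, L[9]='o', prepend. Next row=LF[9]=10
  step 13: row=10, L[10]='o', prepend. Next row=LF[10]=11
  step 14: row=11, L[11]='b', prepend. Next row=LF[11]=4
Reversed output: bookkeeper7H2$

Answer: bookkeeper7H2$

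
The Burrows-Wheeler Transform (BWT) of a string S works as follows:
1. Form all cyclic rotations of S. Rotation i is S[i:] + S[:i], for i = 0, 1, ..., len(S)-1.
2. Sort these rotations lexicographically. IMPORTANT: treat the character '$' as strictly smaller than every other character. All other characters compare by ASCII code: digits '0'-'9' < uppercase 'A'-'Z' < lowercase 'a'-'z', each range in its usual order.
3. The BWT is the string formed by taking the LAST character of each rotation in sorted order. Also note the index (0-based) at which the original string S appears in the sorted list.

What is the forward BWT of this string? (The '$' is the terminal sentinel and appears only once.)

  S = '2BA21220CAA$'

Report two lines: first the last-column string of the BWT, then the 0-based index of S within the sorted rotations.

All 12 rotations (rotation i = S[i:]+S[:i]):
  rot[0] = 2BA21220CAA$
  rot[1] = BA21220CAA$2
  rot[2] = A21220CAA$2B
  rot[3] = 21220CAA$2BA
  rot[4] = 1220CAA$2BA2
  rot[5] = 220CAA$2BA21
  rot[6] = 20CAA$2BA212
  rot[7] = 0CAA$2BA2122
  rot[8] = CAA$2BA21220
  rot[9] = AA$2BA21220C
  rot[10] = A$2BA21220CA
  rot[11] = $2BA21220CAA
Sorted (with $ < everything):
  sorted[0] = $2BA21220CAA  (last char: 'A')
  sorted[1] = 0CAA$2BA2122  (last char: '2')
  sorted[2] = 1220CAA$2BA2  (last char: '2')
  sorted[3] = 20CAA$2BA212  (last char: '2')
  sorted[4] = 21220CAA$2BA  (last char: 'A')
  sorted[5] = 220CAA$2BA21  (last char: '1')
  sorted[6] = 2BA21220CAA$  (last char: '$')
  sorted[7] = A$2BA21220CA  (last char: 'A')
  sorted[8] = A21220CAA$2B  (last char: 'B')
  sorted[9] = AA$2BA21220C  (last char: 'C')
  sorted[10] = BA21220CAA$2  (last char: '2')
  sorted[11] = CAA$2BA21220  (last char: '0')
Last column: A222A1$ABC20
Original string S is at sorted index 6

Answer: A222A1$ABC20
6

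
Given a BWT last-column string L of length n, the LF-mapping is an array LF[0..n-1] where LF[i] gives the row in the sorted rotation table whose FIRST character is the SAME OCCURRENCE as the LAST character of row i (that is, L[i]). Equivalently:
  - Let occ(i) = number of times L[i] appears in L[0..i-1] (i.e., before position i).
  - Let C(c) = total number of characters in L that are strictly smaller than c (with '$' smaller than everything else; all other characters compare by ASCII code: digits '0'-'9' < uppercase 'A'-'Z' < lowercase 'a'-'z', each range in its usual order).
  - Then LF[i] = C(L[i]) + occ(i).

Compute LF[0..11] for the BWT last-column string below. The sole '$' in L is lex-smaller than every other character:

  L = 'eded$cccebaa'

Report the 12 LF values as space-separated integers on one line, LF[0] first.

Char counts: '$':1, 'a':2, 'b':1, 'c':3, 'd':2, 'e':3
C (first-col start): C('$')=0, C('a')=1, C('b')=3, C('c')=4, C('d')=7, C('e')=9
L[0]='e': occ=0, LF[0]=C('e')+0=9+0=9
L[1]='d': occ=0, LF[1]=C('d')+0=7+0=7
L[2]='e': occ=1, LF[2]=C('e')+1=9+1=10
L[3]='d': occ=1, LF[3]=C('d')+1=7+1=8
L[4]='$': occ=0, LF[4]=C('$')+0=0+0=0
L[5]='c': occ=0, LF[5]=C('c')+0=4+0=4
L[6]='c': occ=1, LF[6]=C('c')+1=4+1=5
L[7]='c': occ=2, LF[7]=C('c')+2=4+2=6
L[8]='e': occ=2, LF[8]=C('e')+2=9+2=11
L[9]='b': occ=0, LF[9]=C('b')+0=3+0=3
L[10]='a': occ=0, LF[10]=C('a')+0=1+0=1
L[11]='a': occ=1, LF[11]=C('a')+1=1+1=2

Answer: 9 7 10 8 0 4 5 6 11 3 1 2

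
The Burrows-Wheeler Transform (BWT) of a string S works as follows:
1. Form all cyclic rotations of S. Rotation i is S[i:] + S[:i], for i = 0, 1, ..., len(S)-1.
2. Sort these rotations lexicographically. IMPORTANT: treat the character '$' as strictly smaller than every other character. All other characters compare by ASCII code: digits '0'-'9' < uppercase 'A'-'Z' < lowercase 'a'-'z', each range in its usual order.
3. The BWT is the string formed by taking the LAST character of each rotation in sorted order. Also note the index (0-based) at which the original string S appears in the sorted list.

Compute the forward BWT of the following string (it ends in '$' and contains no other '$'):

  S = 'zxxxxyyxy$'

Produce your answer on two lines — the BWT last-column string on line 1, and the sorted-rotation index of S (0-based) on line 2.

All 10 rotations (rotation i = S[i:]+S[:i]):
  rot[0] = zxxxxyyxy$
  rot[1] = xxxxyyxy$z
  rot[2] = xxxyyxy$zx
  rot[3] = xxyyxy$zxx
  rot[4] = xyyxy$zxxx
  rot[5] = yyxy$zxxxx
  rot[6] = yxy$zxxxxy
  rot[7] = xy$zxxxxyy
  rot[8] = y$zxxxxyyx
  rot[9] = $zxxxxyyxy
Sorted (with $ < everything):
  sorted[0] = $zxxxxyyxy  (last char: 'y')
  sorted[1] = xxxxyyxy$z  (last char: 'z')
  sorted[2] = xxxyyxy$zx  (last char: 'x')
  sorted[3] = xxyyxy$zxx  (last char: 'x')
  sorted[4] = xy$zxxxxyy  (last char: 'y')
  sorted[5] = xyyxy$zxxx  (last char: 'x')
  sorted[6] = y$zxxxxyyx  (last char: 'x')
  sorted[7] = yxy$zxxxxy  (last char: 'y')
  sorted[8] = yyxy$zxxxx  (last char: 'x')
  sorted[9] = zxxxxyyxy$  (last char: '$')
Last column: yzxxyxxyx$
Original string S is at sorted index 9

Answer: yzxxyxxyx$
9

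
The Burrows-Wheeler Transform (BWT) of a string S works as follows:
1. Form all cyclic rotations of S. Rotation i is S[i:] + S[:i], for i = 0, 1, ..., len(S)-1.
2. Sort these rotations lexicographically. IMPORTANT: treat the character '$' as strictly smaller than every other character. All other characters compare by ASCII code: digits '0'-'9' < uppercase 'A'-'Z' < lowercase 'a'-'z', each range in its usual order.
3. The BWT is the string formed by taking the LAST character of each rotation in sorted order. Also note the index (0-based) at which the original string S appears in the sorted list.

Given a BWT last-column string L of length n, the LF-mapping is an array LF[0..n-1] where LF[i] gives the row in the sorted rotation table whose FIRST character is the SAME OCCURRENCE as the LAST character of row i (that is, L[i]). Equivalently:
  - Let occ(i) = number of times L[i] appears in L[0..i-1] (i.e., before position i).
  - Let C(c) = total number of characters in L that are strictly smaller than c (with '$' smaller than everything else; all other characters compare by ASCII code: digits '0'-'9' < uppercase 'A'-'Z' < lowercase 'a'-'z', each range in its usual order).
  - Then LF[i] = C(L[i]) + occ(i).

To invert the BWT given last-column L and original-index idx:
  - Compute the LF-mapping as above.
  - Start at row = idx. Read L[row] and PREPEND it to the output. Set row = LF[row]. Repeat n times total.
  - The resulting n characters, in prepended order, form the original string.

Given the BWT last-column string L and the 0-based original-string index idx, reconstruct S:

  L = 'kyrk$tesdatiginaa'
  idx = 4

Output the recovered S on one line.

Answer: disintegratkayak$

Derivation:
LF mapping: 9 16 12 10 0 14 5 13 4 1 15 7 6 8 11 2 3
Walk LF starting at row 4, prepending L[row]:
  step 1: row=4, L[4]='$', prepend. Next row=LF[4]=0
  step 2: row=0, L[0]='k', prepend. Next row=LF[0]=9
  step 3: row=9, L[9]='a', prepend. Next row=LF[9]=1
  step 4: row=1, L[1]='y', prepend. Next row=LF[1]=16
  step 5: row=16, L[16]='a', prepend. Next row=LF[16]=3
  step 6: row=3, L[3]='k', prepend. Next row=LF[3]=10
  step 7: row=10, L[10]='t', prepend. Next row=LF[10]=15
  step 8: row=15, L[15]='a', prepend. Next row=LF[15]=2
  step 9: row=2, L[2]='r', prepend. Next row=LF[2]=12
  step 10: row=12, L[12]='g', prepend. Next row=LF[12]=6
  step 11: row=6, L[6]='e', prepend. Next row=LF[6]=5
  step 12: row=5, L[5]='t', prepend. Next row=LF[5]=14
  step 13: row=14, L[14]='n', prepend. Next row=LF[14]=11
  step 14: row=11, L[11]='i', prepend. Next row=LF[11]=7
  step 15: row=7, L[7]='s', prepend. Next row=LF[7]=13
  step 16: row=13, L[13]='i', prepend. Next row=LF[13]=8
  step 17: row=8, L[8]='d', prepend. Next row=LF[8]=4
Reversed output: disintegratkayak$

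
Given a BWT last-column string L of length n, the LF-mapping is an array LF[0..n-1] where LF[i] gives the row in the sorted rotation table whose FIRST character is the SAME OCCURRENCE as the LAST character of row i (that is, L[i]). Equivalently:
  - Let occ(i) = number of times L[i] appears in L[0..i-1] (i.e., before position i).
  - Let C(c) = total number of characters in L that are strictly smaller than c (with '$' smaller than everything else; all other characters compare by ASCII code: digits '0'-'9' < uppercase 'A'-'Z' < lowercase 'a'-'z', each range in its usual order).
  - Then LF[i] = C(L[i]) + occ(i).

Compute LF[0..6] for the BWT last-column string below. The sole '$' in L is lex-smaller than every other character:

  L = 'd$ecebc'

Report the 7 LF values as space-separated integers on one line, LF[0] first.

Char counts: '$':1, 'b':1, 'c':2, 'd':1, 'e':2
C (first-col start): C('$')=0, C('b')=1, C('c')=2, C('d')=4, C('e')=5
L[0]='d': occ=0, LF[0]=C('d')+0=4+0=4
L[1]='$': occ=0, LF[1]=C('$')+0=0+0=0
L[2]='e': occ=0, LF[2]=C('e')+0=5+0=5
L[3]='c': occ=0, LF[3]=C('c')+0=2+0=2
L[4]='e': occ=1, LF[4]=C('e')+1=5+1=6
L[5]='b': occ=0, LF[5]=C('b')+0=1+0=1
L[6]='c': occ=1, LF[6]=C('c')+1=2+1=3

Answer: 4 0 5 2 6 1 3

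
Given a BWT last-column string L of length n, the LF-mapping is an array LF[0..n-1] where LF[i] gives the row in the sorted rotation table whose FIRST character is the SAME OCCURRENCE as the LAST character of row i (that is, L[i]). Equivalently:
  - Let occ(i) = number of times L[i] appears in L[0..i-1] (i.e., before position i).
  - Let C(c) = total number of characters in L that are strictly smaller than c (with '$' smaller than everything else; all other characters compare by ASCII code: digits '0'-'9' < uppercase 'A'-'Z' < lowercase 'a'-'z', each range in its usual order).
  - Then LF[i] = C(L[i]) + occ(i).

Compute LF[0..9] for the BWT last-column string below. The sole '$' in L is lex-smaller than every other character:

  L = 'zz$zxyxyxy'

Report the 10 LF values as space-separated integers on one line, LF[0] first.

Char counts: '$':1, 'x':3, 'y':3, 'z':3
C (first-col start): C('$')=0, C('x')=1, C('y')=4, C('z')=7
L[0]='z': occ=0, LF[0]=C('z')+0=7+0=7
L[1]='z': occ=1, LF[1]=C('z')+1=7+1=8
L[2]='$': occ=0, LF[2]=C('$')+0=0+0=0
L[3]='z': occ=2, LF[3]=C('z')+2=7+2=9
L[4]='x': occ=0, LF[4]=C('x')+0=1+0=1
L[5]='y': occ=0, LF[5]=C('y')+0=4+0=4
L[6]='x': occ=1, LF[6]=C('x')+1=1+1=2
L[7]='y': occ=1, LF[7]=C('y')+1=4+1=5
L[8]='x': occ=2, LF[8]=C('x')+2=1+2=3
L[9]='y': occ=2, LF[9]=C('y')+2=4+2=6

Answer: 7 8 0 9 1 4 2 5 3 6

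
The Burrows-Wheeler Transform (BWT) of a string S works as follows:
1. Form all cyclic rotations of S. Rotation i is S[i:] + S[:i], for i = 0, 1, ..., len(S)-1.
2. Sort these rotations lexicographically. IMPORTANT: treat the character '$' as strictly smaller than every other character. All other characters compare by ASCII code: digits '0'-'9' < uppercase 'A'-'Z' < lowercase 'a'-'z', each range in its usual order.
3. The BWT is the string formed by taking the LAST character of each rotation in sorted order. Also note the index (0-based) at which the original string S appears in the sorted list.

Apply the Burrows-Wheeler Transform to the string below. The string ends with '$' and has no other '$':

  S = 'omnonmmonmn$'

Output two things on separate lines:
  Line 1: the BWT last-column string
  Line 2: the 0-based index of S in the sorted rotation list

All 12 rotations (rotation i = S[i:]+S[:i]):
  rot[0] = omnonmmonmn$
  rot[1] = mnonmmonmn$o
  rot[2] = nonmmonmn$om
  rot[3] = onmmonmn$omn
  rot[4] = nmmonmn$omno
  rot[5] = mmonmn$omnon
  rot[6] = monmn$omnonm
  rot[7] = onmn$omnonmm
  rot[8] = nmn$omnonmmo
  rot[9] = mn$omnonmmon
  rot[10] = n$omnonmmonm
  rot[11] = $omnonmmonmn
Sorted (with $ < everything):
  sorted[0] = $omnonmmonmn  (last char: 'n')
  sorted[1] = mmonmn$omnon  (last char: 'n')
  sorted[2] = mn$omnonmmon  (last char: 'n')
  sorted[3] = mnonmmonmn$o  (last char: 'o')
  sorted[4] = monmn$omnonm  (last char: 'm')
  sorted[5] = n$omnonmmonm  (last char: 'm')
  sorted[6] = nmmonmn$omno  (last char: 'o')
  sorted[7] = nmn$omnonmmo  (last char: 'o')
  sorted[8] = nonmmonmn$om  (last char: 'm')
  sorted[9] = omnonmmonmn$  (last char: '$')
  sorted[10] = onmmonmn$omn  (last char: 'n')
  sorted[11] = onmn$omnonmm  (last char: 'm')
Last column: nnnommoom$nm
Original string S is at sorted index 9

Answer: nnnommoom$nm
9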